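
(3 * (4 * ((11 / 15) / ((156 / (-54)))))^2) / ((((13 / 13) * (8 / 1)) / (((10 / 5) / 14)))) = 3267 / 59150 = 0.06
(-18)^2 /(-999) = -12 /37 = -0.32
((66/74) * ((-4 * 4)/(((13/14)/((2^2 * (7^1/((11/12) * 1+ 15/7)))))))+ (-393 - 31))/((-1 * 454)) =34899796/28061059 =1.24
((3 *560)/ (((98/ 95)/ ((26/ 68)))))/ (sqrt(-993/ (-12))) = 148200 *sqrt(331)/ 39389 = 68.45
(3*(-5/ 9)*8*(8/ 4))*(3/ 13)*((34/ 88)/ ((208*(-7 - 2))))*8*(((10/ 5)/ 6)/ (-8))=-85/ 200772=-0.00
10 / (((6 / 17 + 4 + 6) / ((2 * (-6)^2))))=765 / 11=69.55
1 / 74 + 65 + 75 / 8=22019 / 296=74.39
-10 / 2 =-5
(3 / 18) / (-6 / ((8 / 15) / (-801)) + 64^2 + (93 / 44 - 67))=11 / 860796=0.00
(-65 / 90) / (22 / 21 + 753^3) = -91 / 53796680034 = -0.00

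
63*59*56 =208152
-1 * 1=-1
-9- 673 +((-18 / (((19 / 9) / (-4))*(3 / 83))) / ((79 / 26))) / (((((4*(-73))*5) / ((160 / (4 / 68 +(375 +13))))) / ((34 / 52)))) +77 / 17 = -925089286221 / 1365389153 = -677.53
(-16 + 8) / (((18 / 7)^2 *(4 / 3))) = -49 / 54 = -0.91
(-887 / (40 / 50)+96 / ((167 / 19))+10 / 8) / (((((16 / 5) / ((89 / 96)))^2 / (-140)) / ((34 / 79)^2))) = 733621149128875 / 307371147264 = 2386.76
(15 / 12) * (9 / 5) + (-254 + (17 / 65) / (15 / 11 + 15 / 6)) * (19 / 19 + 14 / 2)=-2637971 / 1300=-2029.21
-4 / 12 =-1 / 3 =-0.33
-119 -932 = -1051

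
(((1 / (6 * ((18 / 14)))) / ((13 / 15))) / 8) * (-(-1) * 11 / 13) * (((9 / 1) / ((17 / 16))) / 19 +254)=1216985 / 302328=4.03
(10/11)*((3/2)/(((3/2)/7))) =70/11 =6.36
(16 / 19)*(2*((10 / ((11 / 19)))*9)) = 2880 / 11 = 261.82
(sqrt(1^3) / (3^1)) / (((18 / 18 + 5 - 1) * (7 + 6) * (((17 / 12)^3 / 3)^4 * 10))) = 120367356051456 / 189352227099672325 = 0.00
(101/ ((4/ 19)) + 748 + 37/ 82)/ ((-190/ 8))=-40285/ 779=-51.71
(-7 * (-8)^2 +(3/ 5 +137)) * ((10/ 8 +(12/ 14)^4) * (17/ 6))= -56689322/ 36015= -1574.05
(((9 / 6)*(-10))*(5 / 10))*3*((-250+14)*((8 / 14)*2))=42480 / 7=6068.57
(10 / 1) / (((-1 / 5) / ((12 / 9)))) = -200 / 3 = -66.67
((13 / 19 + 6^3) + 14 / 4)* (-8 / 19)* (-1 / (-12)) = -2789 / 361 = -7.73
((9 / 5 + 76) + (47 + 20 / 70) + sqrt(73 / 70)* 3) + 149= 3* sqrt(5110) / 70 + 9593 / 35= 277.15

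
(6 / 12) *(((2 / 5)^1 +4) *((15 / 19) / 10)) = 0.17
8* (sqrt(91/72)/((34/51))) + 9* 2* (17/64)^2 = 2601/2048 + sqrt(182) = 14.76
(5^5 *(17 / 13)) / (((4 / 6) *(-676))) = -159375 / 17576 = -9.07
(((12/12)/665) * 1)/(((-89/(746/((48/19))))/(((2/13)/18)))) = -373/8746920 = -0.00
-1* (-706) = 706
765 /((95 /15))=2295 /19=120.79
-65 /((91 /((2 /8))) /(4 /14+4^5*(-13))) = 2377.09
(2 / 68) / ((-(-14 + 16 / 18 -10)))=9 / 7072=0.00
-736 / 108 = -184 / 27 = -6.81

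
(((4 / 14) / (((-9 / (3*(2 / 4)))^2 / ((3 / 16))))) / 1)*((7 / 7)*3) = 1 / 224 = 0.00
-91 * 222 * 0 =0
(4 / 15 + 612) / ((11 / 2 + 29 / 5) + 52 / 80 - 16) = -36736 / 243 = -151.18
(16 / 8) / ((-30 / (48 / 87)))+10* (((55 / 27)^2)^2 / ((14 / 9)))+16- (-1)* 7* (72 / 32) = 34139705861 / 239738940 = 142.40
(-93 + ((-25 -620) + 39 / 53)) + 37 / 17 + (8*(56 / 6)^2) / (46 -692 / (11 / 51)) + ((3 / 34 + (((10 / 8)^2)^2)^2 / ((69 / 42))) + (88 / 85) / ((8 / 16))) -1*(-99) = -630.52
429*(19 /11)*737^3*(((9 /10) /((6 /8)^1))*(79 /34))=70302216471201 /85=827084899661.19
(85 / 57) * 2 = 170 / 57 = 2.98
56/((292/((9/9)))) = 14/73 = 0.19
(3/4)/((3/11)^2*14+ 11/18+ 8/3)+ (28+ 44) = 1357875/18814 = 72.17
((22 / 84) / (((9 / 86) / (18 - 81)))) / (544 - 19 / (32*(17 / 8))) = -0.29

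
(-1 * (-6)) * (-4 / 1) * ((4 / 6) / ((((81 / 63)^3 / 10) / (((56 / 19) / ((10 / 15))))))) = -1536640 / 4617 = -332.82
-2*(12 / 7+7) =-122 / 7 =-17.43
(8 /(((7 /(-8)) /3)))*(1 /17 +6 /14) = -11136 /833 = -13.37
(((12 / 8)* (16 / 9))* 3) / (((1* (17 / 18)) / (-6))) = -864 / 17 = -50.82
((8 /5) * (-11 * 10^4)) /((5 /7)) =-246400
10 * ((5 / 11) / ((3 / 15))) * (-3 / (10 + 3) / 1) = -750 / 143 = -5.24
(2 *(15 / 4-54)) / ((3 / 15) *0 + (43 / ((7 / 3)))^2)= -3283 / 11094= -0.30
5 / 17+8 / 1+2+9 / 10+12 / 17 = 119 / 10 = 11.90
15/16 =0.94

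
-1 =-1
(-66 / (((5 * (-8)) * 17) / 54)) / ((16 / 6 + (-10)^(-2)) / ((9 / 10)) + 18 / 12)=24057 / 20536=1.17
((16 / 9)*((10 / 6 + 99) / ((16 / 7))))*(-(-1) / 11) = 7.12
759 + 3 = 762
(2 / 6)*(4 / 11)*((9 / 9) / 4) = 1 / 33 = 0.03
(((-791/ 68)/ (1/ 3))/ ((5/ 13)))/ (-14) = 4407/ 680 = 6.48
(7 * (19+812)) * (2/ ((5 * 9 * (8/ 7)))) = 13573/ 60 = 226.22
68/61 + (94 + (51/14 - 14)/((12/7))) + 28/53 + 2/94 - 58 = 115322297/3646824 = 31.62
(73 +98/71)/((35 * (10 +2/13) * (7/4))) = 0.12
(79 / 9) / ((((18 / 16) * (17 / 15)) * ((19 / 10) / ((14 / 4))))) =110600 / 8721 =12.68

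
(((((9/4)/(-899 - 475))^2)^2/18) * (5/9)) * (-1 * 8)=-5/2816059884544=-0.00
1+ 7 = 8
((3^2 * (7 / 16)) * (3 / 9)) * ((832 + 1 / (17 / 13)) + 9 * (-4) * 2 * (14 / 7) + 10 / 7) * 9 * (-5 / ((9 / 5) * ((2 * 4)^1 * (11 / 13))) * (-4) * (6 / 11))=240239025 / 32912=7299.44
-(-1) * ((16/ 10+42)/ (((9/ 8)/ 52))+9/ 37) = 3355861/ 1665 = 2015.53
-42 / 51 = -0.82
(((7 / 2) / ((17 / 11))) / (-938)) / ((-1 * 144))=11 / 656064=0.00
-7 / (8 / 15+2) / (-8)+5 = 1625 / 304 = 5.35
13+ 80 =93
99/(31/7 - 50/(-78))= 19.53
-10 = -10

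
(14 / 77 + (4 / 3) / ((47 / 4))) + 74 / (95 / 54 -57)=-4831582 / 4626633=-1.04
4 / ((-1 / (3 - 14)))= 44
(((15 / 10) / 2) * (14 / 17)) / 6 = 7 / 68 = 0.10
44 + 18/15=226/5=45.20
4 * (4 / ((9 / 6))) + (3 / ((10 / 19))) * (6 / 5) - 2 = 15.51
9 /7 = 1.29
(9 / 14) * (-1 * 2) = -9 / 7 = -1.29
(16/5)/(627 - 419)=1/65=0.02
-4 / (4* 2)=-1 / 2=-0.50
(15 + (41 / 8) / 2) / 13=281 / 208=1.35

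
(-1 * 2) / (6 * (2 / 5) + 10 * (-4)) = 5 / 94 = 0.05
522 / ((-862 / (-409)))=106749 / 431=247.68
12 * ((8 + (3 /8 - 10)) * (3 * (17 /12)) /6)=-221 /16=-13.81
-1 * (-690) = 690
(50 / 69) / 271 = 50 / 18699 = 0.00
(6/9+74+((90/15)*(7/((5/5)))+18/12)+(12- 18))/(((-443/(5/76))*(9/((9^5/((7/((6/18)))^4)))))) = -0.00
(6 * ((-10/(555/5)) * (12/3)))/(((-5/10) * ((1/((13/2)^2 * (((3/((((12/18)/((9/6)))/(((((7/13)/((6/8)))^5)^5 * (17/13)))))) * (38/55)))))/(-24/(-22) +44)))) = 967598026043749395040643521868629148696576/76259710732570217809053825629071848221973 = 12.69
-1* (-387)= 387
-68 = -68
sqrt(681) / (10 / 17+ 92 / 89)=1513 *sqrt(681) / 2454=16.09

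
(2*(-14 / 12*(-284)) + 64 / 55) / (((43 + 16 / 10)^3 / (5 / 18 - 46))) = -1126810450 / 3293601399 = -0.34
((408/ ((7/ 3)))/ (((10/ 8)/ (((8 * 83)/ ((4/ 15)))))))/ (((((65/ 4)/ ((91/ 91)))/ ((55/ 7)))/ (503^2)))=27143096986368/ 637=42610827294.14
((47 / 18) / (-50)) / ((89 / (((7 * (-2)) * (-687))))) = -75341 / 13350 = -5.64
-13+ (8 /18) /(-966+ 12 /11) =-620941 /47763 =-13.00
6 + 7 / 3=25 / 3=8.33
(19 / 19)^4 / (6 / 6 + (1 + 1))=1 / 3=0.33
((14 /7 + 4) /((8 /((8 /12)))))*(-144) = -72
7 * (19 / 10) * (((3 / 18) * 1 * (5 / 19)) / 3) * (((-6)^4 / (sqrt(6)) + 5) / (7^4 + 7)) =5 / 12384 + 3 * sqrt(6) / 172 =0.04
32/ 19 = 1.68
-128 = -128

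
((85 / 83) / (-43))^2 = 7225 / 12737761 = 0.00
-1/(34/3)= -0.09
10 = 10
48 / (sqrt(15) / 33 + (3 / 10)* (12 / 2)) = 392040 / 14639 - 6600* sqrt(15) / 14639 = 25.03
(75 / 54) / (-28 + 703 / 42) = -175 / 1419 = -0.12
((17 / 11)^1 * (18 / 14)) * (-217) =-431.18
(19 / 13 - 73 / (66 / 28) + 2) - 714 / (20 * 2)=-45.36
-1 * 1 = -1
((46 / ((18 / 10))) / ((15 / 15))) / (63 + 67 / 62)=14260 / 35757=0.40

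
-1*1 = -1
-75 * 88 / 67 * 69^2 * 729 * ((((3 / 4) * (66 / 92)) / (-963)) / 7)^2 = -654951825 / 300696536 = -2.18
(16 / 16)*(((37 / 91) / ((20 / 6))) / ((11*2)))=111 / 20020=0.01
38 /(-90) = -19 /45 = -0.42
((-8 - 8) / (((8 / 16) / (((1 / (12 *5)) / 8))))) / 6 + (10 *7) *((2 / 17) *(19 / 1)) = 239383 / 1530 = 156.46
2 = 2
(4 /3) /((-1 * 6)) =-2 /9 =-0.22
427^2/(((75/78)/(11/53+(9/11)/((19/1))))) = 13159777904/276925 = 47521.09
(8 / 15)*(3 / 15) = 8 / 75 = 0.11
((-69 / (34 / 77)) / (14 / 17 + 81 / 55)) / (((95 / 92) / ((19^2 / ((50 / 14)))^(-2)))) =-240033750 / 37213291871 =-0.01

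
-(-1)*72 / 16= 9 / 2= 4.50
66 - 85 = -19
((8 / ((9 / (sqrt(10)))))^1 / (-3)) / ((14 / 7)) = -4 * sqrt(10) / 27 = -0.47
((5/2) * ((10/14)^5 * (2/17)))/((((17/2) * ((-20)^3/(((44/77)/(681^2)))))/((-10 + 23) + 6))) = -2375/126145073359368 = -0.00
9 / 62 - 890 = -55171 / 62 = -889.85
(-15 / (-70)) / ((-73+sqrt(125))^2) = 1095* sqrt(5) / 189571312+8181 / 189571312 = 0.00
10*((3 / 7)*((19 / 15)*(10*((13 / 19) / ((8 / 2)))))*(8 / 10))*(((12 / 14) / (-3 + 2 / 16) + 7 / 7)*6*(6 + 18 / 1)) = 846144 / 1127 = 750.79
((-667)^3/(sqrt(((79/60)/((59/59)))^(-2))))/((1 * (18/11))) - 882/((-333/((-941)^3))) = -97730981989979/39960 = -2445720270.02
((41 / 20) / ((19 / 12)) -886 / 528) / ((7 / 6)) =-9613 / 29260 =-0.33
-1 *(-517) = 517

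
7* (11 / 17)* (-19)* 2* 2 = -5852 / 17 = -344.24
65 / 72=0.90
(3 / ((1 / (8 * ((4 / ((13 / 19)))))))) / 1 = 1824 / 13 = 140.31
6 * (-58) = -348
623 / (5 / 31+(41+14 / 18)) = 173817 / 11701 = 14.85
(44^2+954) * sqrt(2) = 2890 * sqrt(2) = 4087.08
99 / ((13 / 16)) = 1584 / 13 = 121.85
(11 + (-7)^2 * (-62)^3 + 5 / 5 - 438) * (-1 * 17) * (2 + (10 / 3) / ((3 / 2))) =7544309708 / 9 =838256634.22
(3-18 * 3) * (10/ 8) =-255/ 4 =-63.75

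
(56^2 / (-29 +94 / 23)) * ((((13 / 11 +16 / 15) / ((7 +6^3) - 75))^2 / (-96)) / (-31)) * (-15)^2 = -155121407 / 70618156488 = -0.00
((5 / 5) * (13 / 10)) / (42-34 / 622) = 4043 / 130450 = 0.03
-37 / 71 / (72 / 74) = -1369 / 2556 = -0.54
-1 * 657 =-657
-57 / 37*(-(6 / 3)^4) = 912 / 37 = 24.65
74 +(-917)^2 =840963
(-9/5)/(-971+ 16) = 9/4775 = 0.00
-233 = -233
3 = 3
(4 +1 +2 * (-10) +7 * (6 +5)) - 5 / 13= 801 / 13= 61.62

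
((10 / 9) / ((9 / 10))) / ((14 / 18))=100 / 63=1.59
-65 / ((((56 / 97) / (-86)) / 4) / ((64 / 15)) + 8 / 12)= -52054080 / 533573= -97.56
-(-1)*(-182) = -182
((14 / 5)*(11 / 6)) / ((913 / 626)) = 4382 / 1245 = 3.52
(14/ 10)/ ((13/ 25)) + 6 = 113/ 13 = 8.69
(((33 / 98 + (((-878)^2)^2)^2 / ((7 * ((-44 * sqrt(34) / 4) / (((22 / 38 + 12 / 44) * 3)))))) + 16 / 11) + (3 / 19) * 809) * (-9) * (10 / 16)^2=7065183704736877072376.62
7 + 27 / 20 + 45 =1067 / 20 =53.35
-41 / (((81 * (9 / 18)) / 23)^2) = -86756 / 6561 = -13.22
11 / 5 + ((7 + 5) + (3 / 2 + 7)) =227 / 10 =22.70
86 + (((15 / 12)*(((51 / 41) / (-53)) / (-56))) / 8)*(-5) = 334884101 / 3894016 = 86.00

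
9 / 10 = 0.90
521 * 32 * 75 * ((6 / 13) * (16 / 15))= 8002560 / 13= 615581.54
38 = 38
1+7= 8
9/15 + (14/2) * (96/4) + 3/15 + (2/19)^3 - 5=5617561/34295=163.80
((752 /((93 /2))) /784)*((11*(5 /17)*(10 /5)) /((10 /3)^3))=4653 /1291150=0.00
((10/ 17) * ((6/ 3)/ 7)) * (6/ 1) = 120/ 119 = 1.01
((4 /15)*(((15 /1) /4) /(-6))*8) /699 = -4 /2097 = -0.00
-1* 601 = -601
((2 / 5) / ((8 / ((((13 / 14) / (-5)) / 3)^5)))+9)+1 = 81682019628707 / 8168202000000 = 10.00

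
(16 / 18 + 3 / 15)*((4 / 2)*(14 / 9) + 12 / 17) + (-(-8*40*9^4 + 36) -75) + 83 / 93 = 448088437496 / 213435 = 2099414.05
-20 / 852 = -5 / 213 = -0.02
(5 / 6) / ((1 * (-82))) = -5 / 492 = -0.01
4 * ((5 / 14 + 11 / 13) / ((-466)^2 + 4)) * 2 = 219 / 4940390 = 0.00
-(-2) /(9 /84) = 56 /3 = 18.67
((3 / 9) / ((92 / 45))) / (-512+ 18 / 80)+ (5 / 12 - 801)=-4523294431 / 5649996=-800.58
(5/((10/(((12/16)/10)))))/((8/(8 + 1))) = 27/640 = 0.04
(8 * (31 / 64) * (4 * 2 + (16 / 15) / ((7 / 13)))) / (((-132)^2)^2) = 4061 / 31877556480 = 0.00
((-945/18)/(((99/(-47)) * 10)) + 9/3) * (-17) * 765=-71428.98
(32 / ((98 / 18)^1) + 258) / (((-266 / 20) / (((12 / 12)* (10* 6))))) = -7758000 / 6517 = -1190.43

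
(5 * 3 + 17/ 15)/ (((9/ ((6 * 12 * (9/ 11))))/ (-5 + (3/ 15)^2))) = -65472/ 125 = -523.78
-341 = -341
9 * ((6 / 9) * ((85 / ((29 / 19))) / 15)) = 646 / 29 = 22.28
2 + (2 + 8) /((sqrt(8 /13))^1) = 2 + 5 * sqrt(26) /2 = 14.75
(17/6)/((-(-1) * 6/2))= 17/18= 0.94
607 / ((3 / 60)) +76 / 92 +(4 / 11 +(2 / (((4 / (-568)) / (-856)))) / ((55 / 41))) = 244605677 / 1265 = 193364.17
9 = 9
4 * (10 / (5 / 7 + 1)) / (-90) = -7 / 27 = -0.26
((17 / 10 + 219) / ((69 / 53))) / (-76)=-116971 / 52440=-2.23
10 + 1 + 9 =20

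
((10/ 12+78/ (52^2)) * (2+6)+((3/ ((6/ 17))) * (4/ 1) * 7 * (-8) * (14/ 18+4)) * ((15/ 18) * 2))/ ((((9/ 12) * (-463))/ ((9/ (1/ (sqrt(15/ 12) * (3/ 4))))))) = 5319259 * sqrt(5)/ 36114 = 329.35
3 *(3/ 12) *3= 9/ 4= 2.25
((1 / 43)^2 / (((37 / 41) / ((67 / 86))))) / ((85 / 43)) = 2747 / 11630210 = 0.00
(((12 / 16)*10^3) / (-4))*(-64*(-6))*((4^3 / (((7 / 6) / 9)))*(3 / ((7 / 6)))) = -4478976000 / 49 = -91407673.47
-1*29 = -29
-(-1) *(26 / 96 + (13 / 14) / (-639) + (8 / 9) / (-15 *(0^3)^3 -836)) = 4013407 / 14957712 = 0.27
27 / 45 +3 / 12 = 17 / 20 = 0.85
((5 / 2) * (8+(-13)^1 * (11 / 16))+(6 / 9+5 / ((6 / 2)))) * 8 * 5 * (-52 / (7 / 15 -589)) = -325 / 8828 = -0.04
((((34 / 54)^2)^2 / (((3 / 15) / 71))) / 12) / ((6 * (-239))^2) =29649955 / 13113982667952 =0.00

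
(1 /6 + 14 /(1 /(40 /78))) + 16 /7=1753 /182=9.63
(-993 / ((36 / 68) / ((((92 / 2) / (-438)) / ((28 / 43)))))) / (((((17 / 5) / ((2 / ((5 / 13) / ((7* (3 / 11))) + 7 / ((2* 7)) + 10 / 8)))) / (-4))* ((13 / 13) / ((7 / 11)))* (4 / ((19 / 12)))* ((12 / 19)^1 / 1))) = -145.48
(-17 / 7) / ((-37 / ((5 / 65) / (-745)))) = -17 / 2508415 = -0.00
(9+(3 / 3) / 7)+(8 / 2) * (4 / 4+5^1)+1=239 / 7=34.14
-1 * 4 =-4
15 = 15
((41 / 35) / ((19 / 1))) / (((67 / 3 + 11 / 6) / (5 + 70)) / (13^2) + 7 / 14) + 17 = 8692598 / 507661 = 17.12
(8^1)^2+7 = 71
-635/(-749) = 635/749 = 0.85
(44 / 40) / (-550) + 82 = 40999 / 500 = 82.00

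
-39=-39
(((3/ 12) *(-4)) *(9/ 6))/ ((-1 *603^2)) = 1/ 242406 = 0.00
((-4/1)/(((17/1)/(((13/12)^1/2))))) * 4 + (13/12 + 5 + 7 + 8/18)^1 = 7967/612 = 13.02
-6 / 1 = -6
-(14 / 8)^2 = -49 / 16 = -3.06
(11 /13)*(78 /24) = 11 /4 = 2.75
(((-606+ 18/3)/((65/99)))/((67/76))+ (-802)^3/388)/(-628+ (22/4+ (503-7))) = 224827663004/21375211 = 10518.15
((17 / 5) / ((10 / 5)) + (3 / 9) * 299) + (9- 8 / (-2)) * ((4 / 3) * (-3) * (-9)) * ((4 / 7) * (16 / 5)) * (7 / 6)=32993 / 30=1099.77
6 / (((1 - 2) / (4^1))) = -24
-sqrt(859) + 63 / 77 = -28.49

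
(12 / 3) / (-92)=-1 / 23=-0.04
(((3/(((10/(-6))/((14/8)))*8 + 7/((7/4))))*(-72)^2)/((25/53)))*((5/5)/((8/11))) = -5950098/475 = -12526.52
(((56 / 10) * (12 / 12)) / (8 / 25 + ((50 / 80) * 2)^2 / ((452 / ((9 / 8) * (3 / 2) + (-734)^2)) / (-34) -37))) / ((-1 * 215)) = -347011902912 / 3700672136401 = -0.09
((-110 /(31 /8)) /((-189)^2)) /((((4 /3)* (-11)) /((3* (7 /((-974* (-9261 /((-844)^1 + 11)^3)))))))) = -2407370 /33017139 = -0.07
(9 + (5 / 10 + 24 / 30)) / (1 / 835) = 17201 / 2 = 8600.50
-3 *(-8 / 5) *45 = 216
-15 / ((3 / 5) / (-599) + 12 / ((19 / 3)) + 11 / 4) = -3414300 / 1057007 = -3.23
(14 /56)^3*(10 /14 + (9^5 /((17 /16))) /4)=1653457 /7616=217.10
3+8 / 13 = 47 / 13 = 3.62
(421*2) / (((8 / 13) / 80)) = 109460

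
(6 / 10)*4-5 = -2.60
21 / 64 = 0.33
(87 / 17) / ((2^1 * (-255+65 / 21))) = -1827 / 179860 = -0.01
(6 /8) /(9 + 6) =0.05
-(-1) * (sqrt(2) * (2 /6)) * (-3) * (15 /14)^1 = -15 * sqrt(2) /14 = -1.52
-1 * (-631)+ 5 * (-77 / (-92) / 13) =755061 / 1196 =631.32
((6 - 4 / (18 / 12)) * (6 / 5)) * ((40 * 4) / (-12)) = -160 / 3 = -53.33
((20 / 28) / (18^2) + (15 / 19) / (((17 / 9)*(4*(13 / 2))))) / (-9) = -0.00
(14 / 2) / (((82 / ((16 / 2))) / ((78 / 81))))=728 / 1107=0.66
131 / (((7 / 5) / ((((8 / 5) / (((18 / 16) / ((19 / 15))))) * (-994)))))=-22620032 / 135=-167555.79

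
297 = 297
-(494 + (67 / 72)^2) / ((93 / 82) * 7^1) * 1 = -105180785 / 1687392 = -62.33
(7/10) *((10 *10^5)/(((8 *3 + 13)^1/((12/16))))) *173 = 90825000/37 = 2454729.73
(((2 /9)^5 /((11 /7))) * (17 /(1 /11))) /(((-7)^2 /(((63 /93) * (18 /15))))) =0.00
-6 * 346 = -2076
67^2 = 4489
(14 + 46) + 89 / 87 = 5309 / 87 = 61.02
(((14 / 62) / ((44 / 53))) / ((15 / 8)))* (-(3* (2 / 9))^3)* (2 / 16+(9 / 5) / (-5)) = 34874 / 3452625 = 0.01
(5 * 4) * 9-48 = 132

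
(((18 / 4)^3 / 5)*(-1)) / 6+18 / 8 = -63 / 80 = -0.79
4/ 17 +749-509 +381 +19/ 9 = 95372/ 153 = 623.35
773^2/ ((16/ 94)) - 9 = 3510473.88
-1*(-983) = 983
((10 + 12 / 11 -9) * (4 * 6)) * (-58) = -32016 / 11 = -2910.55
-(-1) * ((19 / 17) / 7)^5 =2476099 / 23863536599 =0.00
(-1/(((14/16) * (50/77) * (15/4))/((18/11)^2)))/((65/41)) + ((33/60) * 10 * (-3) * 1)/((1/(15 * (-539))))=133401.71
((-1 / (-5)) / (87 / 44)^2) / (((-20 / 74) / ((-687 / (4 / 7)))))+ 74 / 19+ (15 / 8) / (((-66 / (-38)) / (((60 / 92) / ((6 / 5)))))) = 1125678588719 / 4851224400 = 232.04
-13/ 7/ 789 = -0.00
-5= -5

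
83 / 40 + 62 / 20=207 / 40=5.18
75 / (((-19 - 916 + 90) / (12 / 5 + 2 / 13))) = -498 / 2197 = -0.23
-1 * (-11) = 11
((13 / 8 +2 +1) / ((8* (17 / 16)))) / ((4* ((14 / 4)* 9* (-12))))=-37 / 102816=-0.00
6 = 6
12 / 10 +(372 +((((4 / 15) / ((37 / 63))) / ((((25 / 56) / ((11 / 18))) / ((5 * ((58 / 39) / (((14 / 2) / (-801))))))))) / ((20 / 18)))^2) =226927.48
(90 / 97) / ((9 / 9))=90 / 97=0.93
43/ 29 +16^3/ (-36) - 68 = -47057/ 261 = -180.30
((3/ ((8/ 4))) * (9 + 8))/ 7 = 51/ 14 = 3.64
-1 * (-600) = 600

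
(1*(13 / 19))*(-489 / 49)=-6357 / 931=-6.83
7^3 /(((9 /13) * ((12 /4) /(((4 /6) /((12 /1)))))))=4459 /486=9.17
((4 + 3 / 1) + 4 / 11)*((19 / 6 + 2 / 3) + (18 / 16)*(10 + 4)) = 6345 / 44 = 144.20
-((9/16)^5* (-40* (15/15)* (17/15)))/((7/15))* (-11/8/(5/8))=-11042163/917504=-12.04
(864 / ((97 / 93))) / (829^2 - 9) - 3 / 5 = -6236961 / 10415860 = -0.60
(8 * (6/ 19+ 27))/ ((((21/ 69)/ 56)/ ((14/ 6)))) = 1782592/ 19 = 93820.63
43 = 43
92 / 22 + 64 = 750 / 11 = 68.18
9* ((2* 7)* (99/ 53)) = 12474/ 53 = 235.36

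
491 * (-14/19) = -6874/19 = -361.79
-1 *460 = -460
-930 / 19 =-48.95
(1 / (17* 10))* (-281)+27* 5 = 22669 / 170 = 133.35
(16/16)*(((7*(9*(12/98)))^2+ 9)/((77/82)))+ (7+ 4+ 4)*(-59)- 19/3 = -9263180/11319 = -818.37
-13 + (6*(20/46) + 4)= -147/23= -6.39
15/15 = 1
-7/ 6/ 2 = -0.58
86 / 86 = 1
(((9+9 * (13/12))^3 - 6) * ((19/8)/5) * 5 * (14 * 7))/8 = 392408121/2048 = 191605.53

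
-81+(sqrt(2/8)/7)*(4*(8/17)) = -9623/119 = -80.87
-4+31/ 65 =-229/ 65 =-3.52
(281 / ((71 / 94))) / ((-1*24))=-13207 / 852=-15.50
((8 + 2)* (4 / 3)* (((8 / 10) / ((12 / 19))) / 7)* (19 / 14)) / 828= 361 / 91287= 0.00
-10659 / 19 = -561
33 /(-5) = -33 /5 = -6.60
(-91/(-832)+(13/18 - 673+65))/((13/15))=-1748645/2496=-700.58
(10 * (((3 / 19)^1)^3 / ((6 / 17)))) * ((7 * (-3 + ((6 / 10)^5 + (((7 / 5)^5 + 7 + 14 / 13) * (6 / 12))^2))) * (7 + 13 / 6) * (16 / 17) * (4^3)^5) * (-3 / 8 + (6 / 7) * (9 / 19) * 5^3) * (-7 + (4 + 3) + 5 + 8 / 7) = 5706547109210940238498627584 / 60222555859375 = 94757637363253.61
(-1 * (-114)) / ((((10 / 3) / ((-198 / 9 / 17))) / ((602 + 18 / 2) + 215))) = -3107412 / 85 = -36557.79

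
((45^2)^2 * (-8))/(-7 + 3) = 8201250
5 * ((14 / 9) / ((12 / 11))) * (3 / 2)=385 / 36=10.69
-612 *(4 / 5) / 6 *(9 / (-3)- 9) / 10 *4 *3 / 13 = 29376 / 325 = 90.39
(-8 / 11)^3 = -512 / 1331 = -0.38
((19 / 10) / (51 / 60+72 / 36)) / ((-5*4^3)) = -1 / 480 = -0.00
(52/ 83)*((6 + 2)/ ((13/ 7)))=224/ 83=2.70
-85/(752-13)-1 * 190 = -140495/739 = -190.12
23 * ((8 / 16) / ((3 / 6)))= 23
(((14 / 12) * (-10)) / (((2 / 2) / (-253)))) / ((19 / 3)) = 8855 / 19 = 466.05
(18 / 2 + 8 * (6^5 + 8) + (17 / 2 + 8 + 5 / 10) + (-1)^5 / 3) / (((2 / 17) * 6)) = 3177181 / 36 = 88255.03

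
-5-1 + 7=1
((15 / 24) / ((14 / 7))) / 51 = 5 / 816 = 0.01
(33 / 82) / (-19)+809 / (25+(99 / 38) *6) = 11961271 / 601388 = 19.89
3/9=1/3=0.33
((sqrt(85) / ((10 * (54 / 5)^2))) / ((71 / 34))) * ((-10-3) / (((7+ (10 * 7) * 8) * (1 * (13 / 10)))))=-425 * sqrt(85) / 58694706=-0.00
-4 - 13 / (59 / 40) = -756 / 59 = -12.81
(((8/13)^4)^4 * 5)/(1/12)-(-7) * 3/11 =14159522277475809621/7319582701014978251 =1.93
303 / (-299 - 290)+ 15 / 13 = 4896 / 7657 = 0.64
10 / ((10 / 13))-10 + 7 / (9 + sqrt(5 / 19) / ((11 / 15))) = 11113 / 2938-55 * sqrt(95) / 8814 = 3.72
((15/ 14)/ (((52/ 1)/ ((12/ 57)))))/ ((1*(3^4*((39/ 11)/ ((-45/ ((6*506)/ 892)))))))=-5575/ 27916434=-0.00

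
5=5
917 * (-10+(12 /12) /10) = -90783 /10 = -9078.30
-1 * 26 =-26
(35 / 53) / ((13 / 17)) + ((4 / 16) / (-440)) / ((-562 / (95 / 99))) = 11652835811 / 13493772864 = 0.86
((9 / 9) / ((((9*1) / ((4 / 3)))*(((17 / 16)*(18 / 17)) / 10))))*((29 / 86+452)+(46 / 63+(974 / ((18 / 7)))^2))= 1122896581280 / 5924583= 189531.75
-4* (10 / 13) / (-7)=0.44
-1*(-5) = 5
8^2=64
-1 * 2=-2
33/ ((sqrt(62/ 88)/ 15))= 990*sqrt(341)/ 31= 589.73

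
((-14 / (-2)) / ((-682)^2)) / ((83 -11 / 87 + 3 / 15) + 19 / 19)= 3045 / 17010514928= 0.00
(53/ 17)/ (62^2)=53/ 65348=0.00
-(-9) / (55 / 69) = 621 / 55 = 11.29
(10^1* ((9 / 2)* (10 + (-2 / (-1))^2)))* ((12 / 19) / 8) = 49.74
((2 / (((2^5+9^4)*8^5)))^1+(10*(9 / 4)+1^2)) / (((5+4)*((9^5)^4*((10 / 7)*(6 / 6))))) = 5923080877 / 39398025644390317220655759360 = 0.00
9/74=0.12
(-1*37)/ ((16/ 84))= -777/ 4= -194.25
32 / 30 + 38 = 586 / 15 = 39.07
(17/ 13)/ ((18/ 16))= 136/ 117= 1.16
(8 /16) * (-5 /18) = -5 /36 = -0.14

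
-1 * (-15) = 15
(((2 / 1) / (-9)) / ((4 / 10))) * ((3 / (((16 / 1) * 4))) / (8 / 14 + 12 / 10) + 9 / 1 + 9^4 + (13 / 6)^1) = -391176935 / 107136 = -3651.22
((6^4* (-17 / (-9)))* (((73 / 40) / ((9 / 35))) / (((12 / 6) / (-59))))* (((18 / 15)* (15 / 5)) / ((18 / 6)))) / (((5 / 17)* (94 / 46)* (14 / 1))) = -85885887 / 1175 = -73094.37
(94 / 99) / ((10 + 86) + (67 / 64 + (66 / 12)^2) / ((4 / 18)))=256 / 63855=0.00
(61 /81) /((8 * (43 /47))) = 2867 /27864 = 0.10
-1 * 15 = -15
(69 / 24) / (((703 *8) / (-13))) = -299 / 44992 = -0.01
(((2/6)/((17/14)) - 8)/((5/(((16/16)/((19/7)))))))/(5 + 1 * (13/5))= -1379/18411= -0.07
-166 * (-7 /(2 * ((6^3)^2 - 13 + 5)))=83 /6664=0.01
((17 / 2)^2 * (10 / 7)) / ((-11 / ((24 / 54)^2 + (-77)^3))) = 53434881865 / 12474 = 4283700.65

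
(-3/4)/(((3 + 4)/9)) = -0.96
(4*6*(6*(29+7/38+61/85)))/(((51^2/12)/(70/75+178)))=8295320704/2333675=3554.62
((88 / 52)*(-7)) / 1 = -154 / 13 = -11.85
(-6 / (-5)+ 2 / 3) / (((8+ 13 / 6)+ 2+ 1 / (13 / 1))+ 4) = 104 / 905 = 0.11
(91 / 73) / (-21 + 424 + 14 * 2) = 91 / 31463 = 0.00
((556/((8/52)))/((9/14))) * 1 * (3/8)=12649/6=2108.17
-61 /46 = -1.33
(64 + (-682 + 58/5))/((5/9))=-27288/25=-1091.52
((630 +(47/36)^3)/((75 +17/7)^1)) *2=206479721/12643776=16.33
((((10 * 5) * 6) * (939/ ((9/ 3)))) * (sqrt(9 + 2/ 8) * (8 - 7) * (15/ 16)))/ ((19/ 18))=3169125 * sqrt(37)/ 76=253645.19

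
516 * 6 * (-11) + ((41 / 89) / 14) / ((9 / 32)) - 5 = -190979371 / 5607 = -34060.88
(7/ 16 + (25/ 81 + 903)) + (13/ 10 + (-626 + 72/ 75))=9072199/ 32400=280.01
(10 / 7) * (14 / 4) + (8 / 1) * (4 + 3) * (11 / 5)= 641 / 5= 128.20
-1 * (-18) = 18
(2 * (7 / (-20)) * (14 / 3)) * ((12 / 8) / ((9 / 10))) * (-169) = 8281 / 9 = 920.11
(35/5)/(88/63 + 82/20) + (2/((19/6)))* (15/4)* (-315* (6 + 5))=-539884485/65797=-8205.31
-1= -1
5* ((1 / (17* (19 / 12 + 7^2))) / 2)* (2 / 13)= 0.00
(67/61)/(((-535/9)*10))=-603/326350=-0.00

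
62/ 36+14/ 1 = 283/ 18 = 15.72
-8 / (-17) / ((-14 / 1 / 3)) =-0.10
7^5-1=16806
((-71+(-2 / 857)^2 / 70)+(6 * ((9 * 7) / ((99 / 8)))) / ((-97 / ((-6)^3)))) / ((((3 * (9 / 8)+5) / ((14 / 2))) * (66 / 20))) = -1308318036496 / 1732665810513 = -0.76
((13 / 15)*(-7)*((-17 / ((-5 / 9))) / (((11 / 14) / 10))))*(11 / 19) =-129948 / 95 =-1367.87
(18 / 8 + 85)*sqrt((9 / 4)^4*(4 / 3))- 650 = -650 + 9423*sqrt(3) / 32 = -139.97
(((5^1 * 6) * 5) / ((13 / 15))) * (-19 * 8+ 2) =-337500 / 13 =-25961.54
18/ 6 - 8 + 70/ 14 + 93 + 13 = 106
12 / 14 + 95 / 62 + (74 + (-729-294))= -410829 / 434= -946.61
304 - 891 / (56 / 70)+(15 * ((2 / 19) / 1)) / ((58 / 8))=-1784209 / 2204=-809.53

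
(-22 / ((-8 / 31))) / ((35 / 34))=5797 / 70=82.81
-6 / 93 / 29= -2 / 899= -0.00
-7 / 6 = -1.17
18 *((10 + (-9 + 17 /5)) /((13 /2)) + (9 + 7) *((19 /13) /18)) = 2312 /65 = 35.57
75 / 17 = 4.41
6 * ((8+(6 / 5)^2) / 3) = 472 / 25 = 18.88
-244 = -244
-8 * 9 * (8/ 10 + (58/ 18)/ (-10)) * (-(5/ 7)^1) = 172/ 7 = 24.57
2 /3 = 0.67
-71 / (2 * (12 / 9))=-213 / 8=-26.62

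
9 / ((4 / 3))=27 / 4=6.75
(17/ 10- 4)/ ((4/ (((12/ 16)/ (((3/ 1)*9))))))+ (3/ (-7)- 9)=-95201/ 10080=-9.44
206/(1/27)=5562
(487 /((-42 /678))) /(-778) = 55031 /5446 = 10.10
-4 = -4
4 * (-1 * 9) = -36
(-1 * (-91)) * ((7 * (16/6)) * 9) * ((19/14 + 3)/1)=66612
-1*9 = -9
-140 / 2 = -70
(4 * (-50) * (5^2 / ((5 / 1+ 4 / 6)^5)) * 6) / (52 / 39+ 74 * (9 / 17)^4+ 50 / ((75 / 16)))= -1215000 / 4215337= -0.29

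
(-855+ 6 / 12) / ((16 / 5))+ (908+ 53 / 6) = 649.80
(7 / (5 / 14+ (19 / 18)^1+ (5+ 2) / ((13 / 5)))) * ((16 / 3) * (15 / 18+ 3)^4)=178258717 / 90774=1963.76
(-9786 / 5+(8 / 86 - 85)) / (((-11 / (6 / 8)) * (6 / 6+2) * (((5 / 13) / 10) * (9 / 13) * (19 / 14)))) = 173133233 / 134805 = 1284.32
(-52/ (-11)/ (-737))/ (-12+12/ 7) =91/ 145926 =0.00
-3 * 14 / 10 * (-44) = 924 / 5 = 184.80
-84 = -84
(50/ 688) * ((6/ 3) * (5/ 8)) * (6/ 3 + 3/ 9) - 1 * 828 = -3417109/ 4128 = -827.79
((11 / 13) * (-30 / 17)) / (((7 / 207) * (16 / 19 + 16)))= -129789 / 49504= -2.62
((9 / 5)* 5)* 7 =63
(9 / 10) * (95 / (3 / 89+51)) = 1.68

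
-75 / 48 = -25 / 16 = -1.56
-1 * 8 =-8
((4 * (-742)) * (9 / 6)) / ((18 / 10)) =-7420 / 3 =-2473.33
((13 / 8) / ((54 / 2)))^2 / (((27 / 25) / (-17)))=-71825 / 1259712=-0.06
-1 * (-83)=83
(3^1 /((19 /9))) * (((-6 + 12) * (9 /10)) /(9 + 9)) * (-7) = -567 /190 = -2.98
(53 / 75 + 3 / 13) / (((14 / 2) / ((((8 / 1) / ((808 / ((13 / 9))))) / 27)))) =914 / 12885075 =0.00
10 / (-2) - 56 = -61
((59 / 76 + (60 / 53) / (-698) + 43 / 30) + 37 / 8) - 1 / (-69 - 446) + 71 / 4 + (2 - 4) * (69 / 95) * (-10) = 33978597295 / 868767096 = 39.11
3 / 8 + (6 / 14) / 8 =3 / 7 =0.43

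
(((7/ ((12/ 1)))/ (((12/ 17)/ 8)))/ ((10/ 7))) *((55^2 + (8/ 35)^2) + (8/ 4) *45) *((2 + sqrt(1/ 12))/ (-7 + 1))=-5498.84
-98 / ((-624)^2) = -49 / 194688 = -0.00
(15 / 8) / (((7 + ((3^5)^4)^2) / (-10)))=-75 / 48630661836227715232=-0.00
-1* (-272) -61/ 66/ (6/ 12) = 8915/ 33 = 270.15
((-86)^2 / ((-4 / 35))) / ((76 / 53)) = -3429895 / 76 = -45130.20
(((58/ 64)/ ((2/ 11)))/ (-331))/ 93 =-319/ 1970112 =-0.00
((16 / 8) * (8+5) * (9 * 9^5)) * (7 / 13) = 7440174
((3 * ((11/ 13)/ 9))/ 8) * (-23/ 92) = -11/ 1248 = -0.01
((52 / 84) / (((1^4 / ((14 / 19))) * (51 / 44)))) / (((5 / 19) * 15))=1144 / 11475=0.10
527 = 527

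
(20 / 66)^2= 100 / 1089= 0.09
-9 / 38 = -0.24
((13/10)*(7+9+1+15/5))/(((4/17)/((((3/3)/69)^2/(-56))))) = -221/533232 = -0.00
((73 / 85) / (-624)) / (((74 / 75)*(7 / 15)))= -0.00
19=19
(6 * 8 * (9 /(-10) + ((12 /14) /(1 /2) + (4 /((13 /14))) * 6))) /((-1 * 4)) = -145566 /455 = -319.93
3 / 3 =1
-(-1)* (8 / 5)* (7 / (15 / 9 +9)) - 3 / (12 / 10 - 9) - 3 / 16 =1297 / 1040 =1.25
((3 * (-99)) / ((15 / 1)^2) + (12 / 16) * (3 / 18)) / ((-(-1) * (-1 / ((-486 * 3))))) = -174231 / 100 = -1742.31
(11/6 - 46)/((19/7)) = -1855/114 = -16.27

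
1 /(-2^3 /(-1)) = 1 /8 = 0.12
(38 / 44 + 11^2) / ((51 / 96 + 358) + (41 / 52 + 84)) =557648 / 2028631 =0.27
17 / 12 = 1.42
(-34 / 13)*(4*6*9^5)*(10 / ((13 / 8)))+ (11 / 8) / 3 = -22808986.05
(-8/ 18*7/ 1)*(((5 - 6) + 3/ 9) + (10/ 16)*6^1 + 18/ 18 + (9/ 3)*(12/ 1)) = -3367/ 27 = -124.70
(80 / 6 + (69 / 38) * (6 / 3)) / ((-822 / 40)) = -19340 / 23427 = -0.83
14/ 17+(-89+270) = 181.82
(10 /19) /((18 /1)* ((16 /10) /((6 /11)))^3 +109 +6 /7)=26250 /28138069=0.00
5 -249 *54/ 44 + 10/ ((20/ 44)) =-6129/ 22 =-278.59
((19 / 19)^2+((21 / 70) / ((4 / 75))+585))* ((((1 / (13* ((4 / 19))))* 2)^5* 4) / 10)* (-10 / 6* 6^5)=-949269501927 / 1485172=-639164.69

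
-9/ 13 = -0.69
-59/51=-1.16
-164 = -164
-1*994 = -994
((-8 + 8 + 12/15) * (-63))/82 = -126/205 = -0.61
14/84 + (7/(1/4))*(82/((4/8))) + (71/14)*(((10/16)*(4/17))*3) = 6560809/1428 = 4594.40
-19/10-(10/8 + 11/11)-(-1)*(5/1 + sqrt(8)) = 17/20 + 2*sqrt(2) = 3.68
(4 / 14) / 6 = 1 / 21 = 0.05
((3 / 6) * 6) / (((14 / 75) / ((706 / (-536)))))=-79425 / 3752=-21.17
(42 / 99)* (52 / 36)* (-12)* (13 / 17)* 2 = -18928 / 1683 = -11.25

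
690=690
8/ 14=4/ 7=0.57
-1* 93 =-93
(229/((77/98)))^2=10278436/121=84945.75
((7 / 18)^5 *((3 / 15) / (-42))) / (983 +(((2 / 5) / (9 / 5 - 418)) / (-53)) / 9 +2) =-264813493 / 6158400959776320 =-0.00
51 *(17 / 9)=96.33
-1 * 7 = -7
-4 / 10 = -2 / 5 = -0.40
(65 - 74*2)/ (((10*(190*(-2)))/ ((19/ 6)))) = 83/ 1200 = 0.07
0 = 0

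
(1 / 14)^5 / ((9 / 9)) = 1 / 537824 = 0.00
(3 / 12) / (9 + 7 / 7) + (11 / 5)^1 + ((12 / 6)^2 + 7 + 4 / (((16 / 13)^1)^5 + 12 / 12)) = 810517581 / 56794760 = 14.27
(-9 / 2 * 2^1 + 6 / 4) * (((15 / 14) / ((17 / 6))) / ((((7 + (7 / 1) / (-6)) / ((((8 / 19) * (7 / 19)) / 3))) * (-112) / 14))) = 135 / 42959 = 0.00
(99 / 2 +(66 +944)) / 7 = 151.36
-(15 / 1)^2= -225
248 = 248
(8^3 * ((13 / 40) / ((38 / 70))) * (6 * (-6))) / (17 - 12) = -209664 / 95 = -2206.99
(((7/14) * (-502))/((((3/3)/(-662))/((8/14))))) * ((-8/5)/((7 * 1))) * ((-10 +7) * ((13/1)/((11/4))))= 829480704/2695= 307785.05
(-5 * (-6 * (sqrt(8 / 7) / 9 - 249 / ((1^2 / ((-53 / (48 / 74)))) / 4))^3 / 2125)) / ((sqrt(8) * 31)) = 45062541881501 * sqrt(7) / 313749450+814946056033379399 * sqrt(2) / 13280400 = 86782989335.80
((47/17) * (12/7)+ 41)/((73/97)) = 527971/8687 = 60.78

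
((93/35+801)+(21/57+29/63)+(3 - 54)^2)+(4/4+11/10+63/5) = 8187925/2394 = 3420.19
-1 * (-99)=99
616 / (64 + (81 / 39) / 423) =376376 / 39107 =9.62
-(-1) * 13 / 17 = 13 / 17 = 0.76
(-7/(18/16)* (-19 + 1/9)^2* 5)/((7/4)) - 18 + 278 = -4434460/729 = -6082.94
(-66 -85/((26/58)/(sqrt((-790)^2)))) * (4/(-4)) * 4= 7792832/13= 599448.62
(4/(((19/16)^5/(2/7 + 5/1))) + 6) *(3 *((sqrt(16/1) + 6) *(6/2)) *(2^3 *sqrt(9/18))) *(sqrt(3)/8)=11663343270 *sqrt(6)/17332693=1648.29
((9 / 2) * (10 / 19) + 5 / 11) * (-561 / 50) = -3009 / 95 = -31.67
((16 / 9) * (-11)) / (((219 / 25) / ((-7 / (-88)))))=-350 / 1971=-0.18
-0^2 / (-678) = 0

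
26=26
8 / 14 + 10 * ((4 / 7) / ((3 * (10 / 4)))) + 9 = 31 / 3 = 10.33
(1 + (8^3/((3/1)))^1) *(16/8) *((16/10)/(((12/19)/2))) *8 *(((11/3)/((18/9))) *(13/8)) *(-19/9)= -21268676/243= -87525.42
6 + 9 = 15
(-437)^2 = 190969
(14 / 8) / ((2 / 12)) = 10.50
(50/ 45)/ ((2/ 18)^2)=90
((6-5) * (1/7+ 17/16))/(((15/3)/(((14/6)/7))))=9/112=0.08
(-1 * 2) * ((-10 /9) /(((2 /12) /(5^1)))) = 200 /3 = 66.67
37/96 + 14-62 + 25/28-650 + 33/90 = -2339753/3360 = -696.36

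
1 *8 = 8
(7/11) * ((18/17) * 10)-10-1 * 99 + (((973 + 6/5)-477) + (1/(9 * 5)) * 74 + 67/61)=204135506/513315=397.68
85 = 85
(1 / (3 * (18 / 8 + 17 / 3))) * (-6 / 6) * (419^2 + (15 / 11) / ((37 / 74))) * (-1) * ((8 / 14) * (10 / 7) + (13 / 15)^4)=26453506325156 / 2592253125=10204.83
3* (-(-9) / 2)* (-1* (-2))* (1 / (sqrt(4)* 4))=27 / 8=3.38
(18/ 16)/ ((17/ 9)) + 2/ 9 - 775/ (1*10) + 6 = -86515/ 1224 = -70.68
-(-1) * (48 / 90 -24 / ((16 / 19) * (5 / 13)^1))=-2207 / 30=-73.57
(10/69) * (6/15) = 4/69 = 0.06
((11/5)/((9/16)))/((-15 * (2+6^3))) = -88/73575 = -0.00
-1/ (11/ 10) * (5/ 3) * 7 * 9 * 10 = -10500/ 11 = -954.55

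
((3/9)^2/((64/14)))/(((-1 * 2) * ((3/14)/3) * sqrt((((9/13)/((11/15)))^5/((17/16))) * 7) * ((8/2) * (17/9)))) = -143143 * sqrt(255255)/7138368000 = -0.01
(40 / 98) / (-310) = -2 / 1519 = -0.00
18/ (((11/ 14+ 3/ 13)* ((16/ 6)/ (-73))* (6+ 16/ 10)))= -179361/ 2812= -63.78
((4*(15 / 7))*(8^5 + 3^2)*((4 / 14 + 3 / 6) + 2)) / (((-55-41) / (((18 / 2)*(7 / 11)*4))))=-57523635 / 308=-186765.05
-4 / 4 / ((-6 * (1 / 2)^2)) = 2 / 3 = 0.67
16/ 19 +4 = 92/ 19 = 4.84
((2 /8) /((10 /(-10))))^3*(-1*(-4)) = -1 /16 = -0.06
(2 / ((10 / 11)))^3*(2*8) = 21296 / 125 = 170.37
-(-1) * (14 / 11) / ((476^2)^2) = 1 / 40335965824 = 0.00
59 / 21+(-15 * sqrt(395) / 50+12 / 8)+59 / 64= 7031 / 1344 - 3 * sqrt(395) / 10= -0.73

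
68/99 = 0.69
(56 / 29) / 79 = 56 / 2291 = 0.02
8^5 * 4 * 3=393216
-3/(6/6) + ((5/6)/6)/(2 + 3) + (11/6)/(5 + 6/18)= -757/288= -2.63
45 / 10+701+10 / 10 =1413 / 2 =706.50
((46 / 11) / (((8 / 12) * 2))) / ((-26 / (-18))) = 621 / 286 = 2.17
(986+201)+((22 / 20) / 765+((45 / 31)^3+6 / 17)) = 1190.41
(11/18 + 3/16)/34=115/4896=0.02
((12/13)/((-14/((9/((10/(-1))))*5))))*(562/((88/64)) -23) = 114561/1001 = 114.45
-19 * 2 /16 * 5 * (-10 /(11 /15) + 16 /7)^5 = 6056068537063660 /2706784157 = 2237366.63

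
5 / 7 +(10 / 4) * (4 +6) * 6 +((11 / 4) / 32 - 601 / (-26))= 2025769 / 11648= 173.92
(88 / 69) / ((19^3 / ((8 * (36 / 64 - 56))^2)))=17308918 / 473271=36.57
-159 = -159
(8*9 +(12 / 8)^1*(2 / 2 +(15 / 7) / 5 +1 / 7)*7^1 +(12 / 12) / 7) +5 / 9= 11239 / 126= 89.20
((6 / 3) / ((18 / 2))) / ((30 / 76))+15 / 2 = 2177 / 270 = 8.06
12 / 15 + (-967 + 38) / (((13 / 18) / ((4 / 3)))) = -111428 / 65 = -1714.28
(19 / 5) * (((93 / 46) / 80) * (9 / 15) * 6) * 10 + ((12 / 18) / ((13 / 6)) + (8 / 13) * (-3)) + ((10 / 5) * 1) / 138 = 15079 / 7800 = 1.93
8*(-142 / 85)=-1136 / 85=-13.36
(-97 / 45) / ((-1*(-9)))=-97 / 405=-0.24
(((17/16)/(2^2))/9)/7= 17/4032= 0.00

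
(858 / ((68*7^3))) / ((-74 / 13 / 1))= -0.01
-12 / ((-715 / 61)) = 732 / 715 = 1.02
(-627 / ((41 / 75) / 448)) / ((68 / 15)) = -113345.77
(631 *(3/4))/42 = 631/56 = 11.27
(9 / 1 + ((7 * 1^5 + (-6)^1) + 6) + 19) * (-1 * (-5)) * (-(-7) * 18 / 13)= 1696.15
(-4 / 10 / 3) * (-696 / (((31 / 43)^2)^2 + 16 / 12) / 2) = 2379485496 / 82228835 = 28.94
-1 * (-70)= 70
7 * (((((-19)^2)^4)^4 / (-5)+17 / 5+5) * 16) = -9318226294819396934720040888620694918784528 / 5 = -1863645258963879386944008000000000000000000.00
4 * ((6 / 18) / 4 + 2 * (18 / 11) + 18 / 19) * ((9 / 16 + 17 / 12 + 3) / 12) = 2579527 / 361152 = 7.14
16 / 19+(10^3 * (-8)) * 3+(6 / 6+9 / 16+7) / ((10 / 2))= -36476117 / 1520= -23997.45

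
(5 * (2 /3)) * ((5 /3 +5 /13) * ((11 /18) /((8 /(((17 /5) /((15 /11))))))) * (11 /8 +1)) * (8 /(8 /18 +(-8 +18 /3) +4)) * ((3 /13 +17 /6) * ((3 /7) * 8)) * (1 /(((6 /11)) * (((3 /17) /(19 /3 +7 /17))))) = 6426495856 /862407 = 7451.81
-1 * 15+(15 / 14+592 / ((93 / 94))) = 760937 / 1302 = 584.44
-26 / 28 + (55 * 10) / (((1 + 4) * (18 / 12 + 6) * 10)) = 113 / 210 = 0.54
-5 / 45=-1 / 9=-0.11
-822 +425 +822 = 425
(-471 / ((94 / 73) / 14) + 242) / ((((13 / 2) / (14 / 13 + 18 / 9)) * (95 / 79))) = -22295696 / 11609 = -1920.55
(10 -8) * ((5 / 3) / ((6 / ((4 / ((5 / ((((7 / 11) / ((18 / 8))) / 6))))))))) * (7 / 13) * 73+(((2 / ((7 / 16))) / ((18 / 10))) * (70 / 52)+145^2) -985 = 696517376 / 34749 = 20044.24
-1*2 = -2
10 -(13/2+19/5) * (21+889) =-9363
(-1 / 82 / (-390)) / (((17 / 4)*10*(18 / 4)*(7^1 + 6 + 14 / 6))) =1 / 93781350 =0.00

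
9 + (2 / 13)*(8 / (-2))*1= 109 / 13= 8.38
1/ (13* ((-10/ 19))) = -19/ 130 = -0.15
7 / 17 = 0.41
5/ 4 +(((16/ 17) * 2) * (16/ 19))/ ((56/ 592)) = 162857/ 9044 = 18.01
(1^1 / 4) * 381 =381 / 4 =95.25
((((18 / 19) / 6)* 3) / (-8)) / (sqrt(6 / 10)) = -3* sqrt(15) / 152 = -0.08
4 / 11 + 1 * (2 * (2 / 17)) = 112 / 187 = 0.60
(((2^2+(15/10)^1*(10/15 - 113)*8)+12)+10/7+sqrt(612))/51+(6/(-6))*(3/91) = -121235/4641+2*sqrt(17)/17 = -25.64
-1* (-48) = 48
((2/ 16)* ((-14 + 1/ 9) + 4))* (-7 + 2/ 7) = 4183/ 504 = 8.30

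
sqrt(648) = 18 * sqrt(2) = 25.46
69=69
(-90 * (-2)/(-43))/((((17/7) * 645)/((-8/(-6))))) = -112/31433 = -0.00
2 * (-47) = -94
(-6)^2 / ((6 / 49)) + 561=855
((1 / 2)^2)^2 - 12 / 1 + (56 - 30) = 225 / 16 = 14.06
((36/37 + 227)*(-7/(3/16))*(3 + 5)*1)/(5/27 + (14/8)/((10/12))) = -680198400/22829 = -29795.37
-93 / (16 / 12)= -279 / 4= -69.75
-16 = -16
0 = 0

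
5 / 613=0.01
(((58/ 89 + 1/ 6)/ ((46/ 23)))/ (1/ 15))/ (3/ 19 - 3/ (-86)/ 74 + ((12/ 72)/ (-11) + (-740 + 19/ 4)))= -2179662045/ 261058687342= -0.01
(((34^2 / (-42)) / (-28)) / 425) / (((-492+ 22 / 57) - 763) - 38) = -323 / 180513550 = -0.00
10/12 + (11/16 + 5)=313/48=6.52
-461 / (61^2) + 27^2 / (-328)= -2863817 / 1220488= -2.35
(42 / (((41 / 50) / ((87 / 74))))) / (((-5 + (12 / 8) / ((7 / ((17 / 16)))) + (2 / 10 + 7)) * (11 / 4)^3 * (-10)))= -654796800 / 5490006313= -0.12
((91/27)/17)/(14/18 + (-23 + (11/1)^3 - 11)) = 91/595680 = 0.00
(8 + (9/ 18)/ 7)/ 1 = 113/ 14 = 8.07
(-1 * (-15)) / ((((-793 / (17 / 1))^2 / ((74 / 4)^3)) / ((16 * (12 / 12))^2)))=7026584160 / 628849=11173.72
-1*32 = -32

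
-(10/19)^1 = -10/19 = -0.53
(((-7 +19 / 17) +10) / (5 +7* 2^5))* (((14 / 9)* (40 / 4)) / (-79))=-9800 / 2767923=-0.00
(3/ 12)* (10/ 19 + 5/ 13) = 225/ 988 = 0.23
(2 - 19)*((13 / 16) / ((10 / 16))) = -221 / 10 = -22.10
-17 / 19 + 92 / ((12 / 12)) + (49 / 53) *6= 97329 / 1007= 96.65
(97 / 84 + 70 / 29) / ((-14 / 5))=-43465 / 34104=-1.27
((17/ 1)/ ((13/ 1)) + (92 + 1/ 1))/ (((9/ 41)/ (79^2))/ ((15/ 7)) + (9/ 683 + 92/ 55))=5892260065945/ 105334822996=55.94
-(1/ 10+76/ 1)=-761/ 10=-76.10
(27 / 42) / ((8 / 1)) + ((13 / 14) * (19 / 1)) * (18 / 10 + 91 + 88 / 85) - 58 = 15209181 / 9520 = 1597.60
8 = 8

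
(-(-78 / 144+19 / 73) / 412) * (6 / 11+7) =40919 / 7940064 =0.01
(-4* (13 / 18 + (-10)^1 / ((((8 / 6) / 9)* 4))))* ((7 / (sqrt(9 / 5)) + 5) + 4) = 8141* sqrt(5) / 54 + 1163 / 2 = 918.61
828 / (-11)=-828 / 11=-75.27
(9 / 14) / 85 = 9 / 1190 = 0.01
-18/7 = -2.57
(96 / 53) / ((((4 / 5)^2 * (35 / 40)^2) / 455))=624000 / 371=1681.94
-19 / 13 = -1.46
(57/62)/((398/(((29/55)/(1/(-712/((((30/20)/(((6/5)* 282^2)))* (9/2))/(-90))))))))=374378633856/339295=1103401.56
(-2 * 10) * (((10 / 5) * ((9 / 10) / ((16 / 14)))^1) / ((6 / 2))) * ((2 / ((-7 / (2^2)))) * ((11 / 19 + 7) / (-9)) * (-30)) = 5760 / 19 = 303.16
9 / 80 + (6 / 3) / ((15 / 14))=95 / 48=1.98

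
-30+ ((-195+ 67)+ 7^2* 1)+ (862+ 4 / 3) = 2263 / 3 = 754.33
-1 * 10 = -10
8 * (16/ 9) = 128/ 9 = 14.22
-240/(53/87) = -20880/53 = -393.96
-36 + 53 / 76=-2683 / 76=-35.30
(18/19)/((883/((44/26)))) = 396/218101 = 0.00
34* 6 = 204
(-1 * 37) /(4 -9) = 37 /5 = 7.40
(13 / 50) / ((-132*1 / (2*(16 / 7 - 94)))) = 1391 / 3850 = 0.36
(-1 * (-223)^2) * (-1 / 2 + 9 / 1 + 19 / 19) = -944851 / 2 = -472425.50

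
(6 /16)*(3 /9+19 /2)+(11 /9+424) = 61763 /144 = 428.91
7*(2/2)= 7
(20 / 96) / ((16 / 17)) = 85 / 384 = 0.22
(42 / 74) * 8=168 / 37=4.54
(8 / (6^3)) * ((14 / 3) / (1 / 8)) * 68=7616 / 81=94.02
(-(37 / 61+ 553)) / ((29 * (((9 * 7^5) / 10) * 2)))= -0.00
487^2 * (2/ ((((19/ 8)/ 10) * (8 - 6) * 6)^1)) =166434.39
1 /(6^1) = 1 /6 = 0.17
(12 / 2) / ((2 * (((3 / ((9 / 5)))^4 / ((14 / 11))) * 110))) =0.00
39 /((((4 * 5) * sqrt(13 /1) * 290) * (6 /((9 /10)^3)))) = 729 * sqrt(13) /11600000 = 0.00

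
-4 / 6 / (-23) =2 / 69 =0.03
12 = 12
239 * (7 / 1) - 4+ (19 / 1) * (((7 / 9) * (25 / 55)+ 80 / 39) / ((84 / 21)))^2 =44413679251 / 26501904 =1675.87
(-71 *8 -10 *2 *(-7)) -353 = -781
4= 4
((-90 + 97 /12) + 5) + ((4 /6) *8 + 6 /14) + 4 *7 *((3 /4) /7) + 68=-13 /84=-0.15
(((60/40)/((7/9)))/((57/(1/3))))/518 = 3/137788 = 0.00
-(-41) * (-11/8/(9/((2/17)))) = -451/612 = -0.74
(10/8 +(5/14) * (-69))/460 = -131/2576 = -0.05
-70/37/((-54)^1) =35/999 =0.04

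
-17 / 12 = -1.42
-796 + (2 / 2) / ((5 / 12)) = -3968 / 5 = -793.60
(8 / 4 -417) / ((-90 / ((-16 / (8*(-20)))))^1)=83 / 180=0.46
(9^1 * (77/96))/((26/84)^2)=101871/1352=75.35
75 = 75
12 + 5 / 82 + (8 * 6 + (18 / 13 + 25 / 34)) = 62.18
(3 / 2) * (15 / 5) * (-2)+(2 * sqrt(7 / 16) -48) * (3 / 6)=-33+sqrt(7) / 4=-32.34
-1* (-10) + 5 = 15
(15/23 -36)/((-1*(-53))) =-813/1219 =-0.67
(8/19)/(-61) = -8/1159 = -0.01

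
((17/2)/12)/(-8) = -17/192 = -0.09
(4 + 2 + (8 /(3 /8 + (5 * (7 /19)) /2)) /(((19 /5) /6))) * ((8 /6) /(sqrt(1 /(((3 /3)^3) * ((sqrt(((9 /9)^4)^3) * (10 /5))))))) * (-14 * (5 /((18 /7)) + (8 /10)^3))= -160017704 * sqrt(2) /221625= -1021.09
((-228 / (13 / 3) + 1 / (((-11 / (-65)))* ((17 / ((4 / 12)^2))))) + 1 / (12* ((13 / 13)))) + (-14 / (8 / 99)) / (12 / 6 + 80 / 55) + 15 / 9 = -335813507 / 3325608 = -100.98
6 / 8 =3 / 4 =0.75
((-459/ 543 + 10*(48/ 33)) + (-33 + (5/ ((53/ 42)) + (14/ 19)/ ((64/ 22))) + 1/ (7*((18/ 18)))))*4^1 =-59.77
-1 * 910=-910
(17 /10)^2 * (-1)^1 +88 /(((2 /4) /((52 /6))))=456733 /300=1522.44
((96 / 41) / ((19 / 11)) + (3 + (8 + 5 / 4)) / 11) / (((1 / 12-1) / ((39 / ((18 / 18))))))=-9902295 / 94259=-105.05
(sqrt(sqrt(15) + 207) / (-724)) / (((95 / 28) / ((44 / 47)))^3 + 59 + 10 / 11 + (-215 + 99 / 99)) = 467489792 * sqrt(sqrt(15) + 207) / 36042251899835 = 0.00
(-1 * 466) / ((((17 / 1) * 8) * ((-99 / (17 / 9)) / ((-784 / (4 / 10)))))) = -114170 / 891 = -128.14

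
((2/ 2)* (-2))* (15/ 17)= -30/ 17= -1.76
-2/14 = -1/7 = -0.14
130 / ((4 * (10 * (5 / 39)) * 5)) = 507 / 100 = 5.07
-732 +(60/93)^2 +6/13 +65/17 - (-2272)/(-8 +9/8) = -12355780431/11680955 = -1057.77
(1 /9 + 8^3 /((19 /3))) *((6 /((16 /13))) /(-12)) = -179959 /5472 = -32.89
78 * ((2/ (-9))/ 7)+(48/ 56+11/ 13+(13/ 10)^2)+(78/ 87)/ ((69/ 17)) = 6907293/ 6069700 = 1.14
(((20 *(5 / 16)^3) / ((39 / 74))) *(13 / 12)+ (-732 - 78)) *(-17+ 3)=104347565 / 9216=11322.44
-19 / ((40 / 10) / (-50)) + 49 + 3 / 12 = 1147 / 4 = 286.75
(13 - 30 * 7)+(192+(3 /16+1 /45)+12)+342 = 251431 /720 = 349.21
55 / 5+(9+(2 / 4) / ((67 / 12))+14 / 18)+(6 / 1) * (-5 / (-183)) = 773593 / 36783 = 21.03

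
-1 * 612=-612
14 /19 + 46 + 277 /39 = 39895 /741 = 53.84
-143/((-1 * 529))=143/529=0.27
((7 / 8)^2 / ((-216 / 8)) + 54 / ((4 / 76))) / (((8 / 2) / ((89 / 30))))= 157786231 / 207360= 760.93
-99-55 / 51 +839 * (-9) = -390205 / 51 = -7651.08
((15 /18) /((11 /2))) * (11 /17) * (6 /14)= 5 /119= 0.04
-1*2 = -2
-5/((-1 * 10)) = 1/2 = 0.50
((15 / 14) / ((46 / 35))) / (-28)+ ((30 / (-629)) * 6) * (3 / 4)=-394935 / 1620304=-0.24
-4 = -4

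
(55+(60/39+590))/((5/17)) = 2198.23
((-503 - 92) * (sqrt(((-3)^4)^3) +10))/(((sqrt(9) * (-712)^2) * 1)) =-439705/1520832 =-0.29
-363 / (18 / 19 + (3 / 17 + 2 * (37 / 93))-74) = 10904157 / 2165225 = 5.04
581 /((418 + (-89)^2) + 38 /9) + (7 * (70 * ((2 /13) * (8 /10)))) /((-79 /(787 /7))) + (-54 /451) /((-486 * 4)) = -15339007117855 /178865988444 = -85.76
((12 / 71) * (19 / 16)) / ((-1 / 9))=-513 / 284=-1.81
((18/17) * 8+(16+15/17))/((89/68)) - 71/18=24713/1602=15.43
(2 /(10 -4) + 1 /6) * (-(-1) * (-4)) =-2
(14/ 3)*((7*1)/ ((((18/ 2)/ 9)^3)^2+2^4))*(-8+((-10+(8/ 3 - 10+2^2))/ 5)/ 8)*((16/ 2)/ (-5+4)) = 19600/ 153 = 128.10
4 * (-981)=-3924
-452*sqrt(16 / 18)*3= -904*sqrt(2)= -1278.45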